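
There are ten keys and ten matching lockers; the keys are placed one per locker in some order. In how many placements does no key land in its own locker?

1334961

The number of derangements of 10 is !10 = Σ_{k=0}^{10} (-1)^k·10!/k!
= 10! - 10!/1! + 10!/2! - 10!/3! + 10!/4! - 10!/5! + 10!/6! - 10!/7! + 10!/8! - 10!/9! + 10!/10!
= 3628800 - 3628800 + 1814400 - 604800 + 151200 - 30240 + 5040 - 720 + 90 - 10 + 1
= 1334961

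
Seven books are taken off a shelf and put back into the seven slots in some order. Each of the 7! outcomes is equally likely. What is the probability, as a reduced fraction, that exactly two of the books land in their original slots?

Favorable outcomes: C(7,2)·!5 = 21·44 = 924.
Total outcomes: 7! = 5040.
Probability = 924/5040 = 11/60.

11/60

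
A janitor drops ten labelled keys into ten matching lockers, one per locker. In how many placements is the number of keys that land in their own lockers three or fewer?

3559886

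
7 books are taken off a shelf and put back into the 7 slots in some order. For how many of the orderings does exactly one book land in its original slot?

Pick the single fixed position: C(7,1) = 7 ways.
The other 6 form a derangement: !6 = 265.
Total: 7 × 265 = 1855.

1855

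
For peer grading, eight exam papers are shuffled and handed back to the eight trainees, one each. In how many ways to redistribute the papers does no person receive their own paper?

14833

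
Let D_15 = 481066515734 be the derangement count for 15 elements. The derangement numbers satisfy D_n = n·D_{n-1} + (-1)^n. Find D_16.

7697064251745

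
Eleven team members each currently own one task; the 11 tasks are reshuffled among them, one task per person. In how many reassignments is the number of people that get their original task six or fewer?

# with exactly i fixed is C(11,i)·!(11-i); sum over i=0..6:
  i=0: C(11,0)·!11 = 1·14684570 = 14684570
  i=1: C(11,1)·!10 = 11·1334961 = 14684571
  i=2: C(11,2)·!9 = 55·133496 = 7342280
  i=3: C(11,3)·!8 = 165·14833 = 2447445
  i=4: C(11,4)·!7 = 330·1854 = 611820
  i=5: C(11,5)·!6 = 462·265 = 122430
  i=6: C(11,6)·!5 = 462·44 = 20328
Total = 39913444.

39913444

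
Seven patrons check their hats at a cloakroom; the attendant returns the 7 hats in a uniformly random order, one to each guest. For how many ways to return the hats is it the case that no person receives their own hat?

1854

!7 is the nearest integer to 7!/e.
7! = 5040, and 5040/e ≈ 1854.11, so !7 = 1854.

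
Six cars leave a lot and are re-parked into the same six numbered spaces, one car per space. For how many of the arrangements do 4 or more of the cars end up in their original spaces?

Sum C(6,i)·!(6-i) for i = 4..6:
  i=4: C(6,4)·!2 = 15·1 = 15
  i=5: C(6,5)·!1 = 6·0 = 0
  i=6: C(6,6)·!0 = 1·1 = 1
Total = 16.

16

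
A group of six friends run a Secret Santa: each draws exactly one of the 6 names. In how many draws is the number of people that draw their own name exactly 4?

15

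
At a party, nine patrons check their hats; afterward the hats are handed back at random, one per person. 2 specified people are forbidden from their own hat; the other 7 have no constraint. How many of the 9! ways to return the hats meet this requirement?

287280

Inclusion-exclusion on the 2 forbidden self-matches:
Σ_{j=0}^{2} (-1)^j C(2,j)(9-j)!
= C(2,0)·9! - C(2,1)·8! + C(2,2)·7!
= 362880 - 80640 + 5040
= 287280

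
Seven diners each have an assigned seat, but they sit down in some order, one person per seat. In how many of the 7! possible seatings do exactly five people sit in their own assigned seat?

Pick the 5 fixed positions: C(7,5) = 21 ways.
The other 2 form a derangement: !2 = 1.
Total: 21 × 1 = 21.

21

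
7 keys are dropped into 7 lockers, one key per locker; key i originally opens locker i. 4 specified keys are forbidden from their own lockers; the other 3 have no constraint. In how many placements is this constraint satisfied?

Inclusion-exclusion on the 4 forbidden self-matches:
Σ_{j=0}^{4} (-1)^j C(4,j)(7-j)!
= C(4,0)·7! - C(4,1)·6! + C(4,2)·5! - C(4,3)·4! + C(4,4)·3!
= 5040 - 2880 + 720 - 96 + 6
= 2790

2790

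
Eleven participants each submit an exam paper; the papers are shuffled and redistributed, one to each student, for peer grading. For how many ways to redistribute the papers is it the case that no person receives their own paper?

The subfactorial !11 = [11!/e] (nearest integer).
11! = 39916800, and 39916800/e ≈ 14684570.08, so !11 = 14684570.

14684570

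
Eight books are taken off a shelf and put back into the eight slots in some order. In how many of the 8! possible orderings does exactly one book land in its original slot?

Pick the single fixed position: C(8,1) = 8 ways.
The remaining 7 must be deranged: !7 = 1854.
Total: 8 × 1854 = 14832.

14832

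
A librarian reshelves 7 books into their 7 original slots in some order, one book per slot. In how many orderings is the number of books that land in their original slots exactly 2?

924

Pick the 2 fixed positions: C(7,2) = 21 ways.
The other 5 form a derangement: !5 = 44.
Total: 21 × 44 = 924.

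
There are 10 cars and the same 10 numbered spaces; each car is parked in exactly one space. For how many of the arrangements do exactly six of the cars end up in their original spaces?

1890

Choose which 6 of the 10 are fixed: C(10,6) = 210.
The other 4 form a derangement: !4 = 9.
Total: 210 × 9 = 1890.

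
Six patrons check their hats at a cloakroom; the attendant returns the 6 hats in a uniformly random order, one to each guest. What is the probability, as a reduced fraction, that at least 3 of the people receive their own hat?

Favorable outcomes: Σ_{i≥3} C(6,i)·!(6-i) = 20·2 + 15·1 + 6·0 + 1·1 = 56.
Total outcomes: 6! = 720.
Probability = 56/720 = 7/90.

7/90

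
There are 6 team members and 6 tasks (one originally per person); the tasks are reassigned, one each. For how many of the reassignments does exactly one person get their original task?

264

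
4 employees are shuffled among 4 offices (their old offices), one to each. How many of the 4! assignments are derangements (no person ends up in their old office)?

!4 is the nearest integer to 4!/e.
4! = 24, and 24/e ≈ 8.83, so !4 = 9.

9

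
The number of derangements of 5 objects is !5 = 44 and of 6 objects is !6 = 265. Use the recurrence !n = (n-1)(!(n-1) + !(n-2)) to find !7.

!7 = (7-1)·(!6 + !5) = 6·(265 + 44) = 6·309 = 1854.

1854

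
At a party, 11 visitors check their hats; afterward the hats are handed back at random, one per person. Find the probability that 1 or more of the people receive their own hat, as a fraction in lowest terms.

2523223/3991680

Favorable outcomes: Σ_{i≥1} C(11,i)·!(11-i) = 11·1334961 + 55·133496 + 165·14833 + 330·1854 + 462·265 + 462·44 + 330·9 + 165·2 + 55·1 + 11·0 + 1·1 = 25232230.
Total outcomes: 11! = 39916800.
Probability = 25232230/39916800 = 2523223/3991680.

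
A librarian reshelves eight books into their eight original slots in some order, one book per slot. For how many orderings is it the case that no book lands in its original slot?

Use !n = (n-1)(!(n-1) + !(n-2)).
!8 = 7·(1854 + 265) = 7·2119 = 14833

14833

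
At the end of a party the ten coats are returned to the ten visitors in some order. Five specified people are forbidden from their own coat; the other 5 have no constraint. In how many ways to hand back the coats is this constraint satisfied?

2170680

Inclusion-exclusion on the 5 forbidden self-matches:
Σ_{j=0}^{5} (-1)^j C(5,j)(10-j)!
= C(5,0)·10! - C(5,1)·9! + C(5,2)·8! - C(5,3)·7! + C(5,4)·6! - C(5,5)·5!
= 3628800 - 1814400 + 403200 - 50400 + 3600 - 120
= 2170680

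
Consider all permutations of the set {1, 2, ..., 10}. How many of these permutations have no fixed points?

Use !n = n·!(n-1) + (-1)^n.
!10 = 10·133496 + 1 = 1334961

1334961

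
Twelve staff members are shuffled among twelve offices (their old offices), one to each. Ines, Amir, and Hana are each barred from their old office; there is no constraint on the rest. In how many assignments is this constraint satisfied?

Inclusion-exclusion on the 3 forbidden self-matches:
Σ_{j=0}^{3} (-1)^j C(3,j)(12-j)!
= C(3,0)·12! - C(3,1)·11! + C(3,2)·10! - C(3,3)·9!
= 479001600 - 119750400 + 10886400 - 362880
= 369774720

369774720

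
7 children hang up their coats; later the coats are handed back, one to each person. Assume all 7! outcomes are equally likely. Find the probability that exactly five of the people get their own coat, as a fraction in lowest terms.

1/240

Favorable outcomes: C(7,5)·!2 = 21·1 = 21.
Total outcomes: 7! = 5040.
Probability = 21/5040 = 1/240.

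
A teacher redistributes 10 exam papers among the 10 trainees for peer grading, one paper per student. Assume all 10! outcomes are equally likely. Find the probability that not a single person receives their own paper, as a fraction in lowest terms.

Favorable outcomes: !10 = 1334961.
Total outcomes: 10! = 3628800.
Probability = 1334961/3628800 = 16481/44800.

16481/44800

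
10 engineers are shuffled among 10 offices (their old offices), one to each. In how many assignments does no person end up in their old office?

Use !n = (n-1)(!(n-1) + !(n-2)).
!10 = 9·(133496 + 14833) = 9·148329 = 1334961

1334961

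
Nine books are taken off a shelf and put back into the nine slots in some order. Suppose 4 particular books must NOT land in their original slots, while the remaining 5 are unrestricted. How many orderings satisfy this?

229080

Inclusion-exclusion on the 4 forbidden self-matches:
Σ_{j=0}^{4} (-1)^j C(4,j)(9-j)!
= C(4,0)·9! - C(4,1)·8! + C(4,2)·7! - C(4,3)·6! + C(4,4)·5!
= 362880 - 161280 + 30240 - 2880 + 120
= 229080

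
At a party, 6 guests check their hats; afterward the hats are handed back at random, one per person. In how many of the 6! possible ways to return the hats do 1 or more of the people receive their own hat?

# with exactly i fixed is C(6,i)·!(6-i); sum over i=1..6:
  i=1: C(6,1)·!5 = 6·44 = 264
  i=2: C(6,2)·!4 = 15·9 = 135
  i=3: C(6,3)·!3 = 20·2 = 40
  i=4: C(6,4)·!2 = 15·1 = 15
  i=5: C(6,5)·!1 = 6·0 = 0
  i=6: C(6,6)·!0 = 1·1 = 1
Total = 455.

455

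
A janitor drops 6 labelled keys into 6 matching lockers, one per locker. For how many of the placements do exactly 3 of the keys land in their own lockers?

40

Choose which 3 of the 6 are fixed: C(6,3) = 20.
The other 3 form a derangement: !3 = 2.
Total: 20 × 2 = 40.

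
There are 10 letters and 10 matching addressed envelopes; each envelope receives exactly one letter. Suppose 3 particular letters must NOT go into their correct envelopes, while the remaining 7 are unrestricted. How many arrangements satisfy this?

Let A_j be the event that the j-th constrained one is fixed. By inclusion-exclusion over the 3 events:
Σ_{j=0}^{3} (-1)^j C(3,j)(10-j)!
= C(3,0)·10! - C(3,1)·9! + C(3,2)·8! - C(3,3)·7!
= 3628800 - 1088640 + 120960 - 5040
= 2656080

2656080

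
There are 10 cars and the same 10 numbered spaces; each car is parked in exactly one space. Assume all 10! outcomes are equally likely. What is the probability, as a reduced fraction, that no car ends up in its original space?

Favorable outcomes: !10 = 1334961.
Total outcomes: 10! = 3628800.
Probability = 1334961/3628800 = 16481/44800.

16481/44800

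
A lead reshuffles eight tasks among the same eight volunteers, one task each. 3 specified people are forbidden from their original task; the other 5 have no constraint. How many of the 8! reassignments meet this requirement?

27240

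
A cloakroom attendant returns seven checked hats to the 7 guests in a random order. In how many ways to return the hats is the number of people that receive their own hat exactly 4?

Pick the 4 fixed positions: C(7,4) = 35 ways.
The other 3 form a derangement: !3 = 2.
Total: 35 × 2 = 70.

70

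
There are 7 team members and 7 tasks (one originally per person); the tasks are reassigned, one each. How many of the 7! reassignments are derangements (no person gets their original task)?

The subfactorial !7 = [7!/e] (nearest integer).
7! = 5040, and 5040/e ≈ 1854.11, so !7 = 1854.

1854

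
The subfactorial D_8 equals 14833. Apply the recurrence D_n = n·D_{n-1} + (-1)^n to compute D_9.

D_9 = 9·14833 - 1 = 133496.

133496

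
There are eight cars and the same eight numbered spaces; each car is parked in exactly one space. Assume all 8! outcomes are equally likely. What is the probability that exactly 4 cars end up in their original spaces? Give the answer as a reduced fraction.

Favorable outcomes: C(8,4)·!4 = 70·9 = 630.
Total outcomes: 8! = 40320.
Probability = 630/40320 = 1/64.

1/64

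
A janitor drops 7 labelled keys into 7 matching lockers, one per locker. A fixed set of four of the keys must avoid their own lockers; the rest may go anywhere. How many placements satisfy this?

2790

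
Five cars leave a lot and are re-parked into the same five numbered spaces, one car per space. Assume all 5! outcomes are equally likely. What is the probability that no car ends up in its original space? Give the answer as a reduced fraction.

Favorable outcomes: !5 = 44.
Total outcomes: 5! = 120.
Probability = 44/120 = 11/30.

11/30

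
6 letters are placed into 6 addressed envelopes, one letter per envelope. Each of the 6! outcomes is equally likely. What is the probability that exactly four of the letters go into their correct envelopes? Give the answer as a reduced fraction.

1/48

Favorable outcomes: C(6,4)·!2 = 15·1 = 15.
Total outcomes: 6! = 720.
Probability = 15/720 = 1/48.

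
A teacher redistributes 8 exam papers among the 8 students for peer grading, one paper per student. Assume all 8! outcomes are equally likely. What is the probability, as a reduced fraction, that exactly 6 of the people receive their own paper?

1/1440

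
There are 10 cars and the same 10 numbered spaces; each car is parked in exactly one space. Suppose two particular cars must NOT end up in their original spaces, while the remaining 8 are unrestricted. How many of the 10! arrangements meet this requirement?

2943360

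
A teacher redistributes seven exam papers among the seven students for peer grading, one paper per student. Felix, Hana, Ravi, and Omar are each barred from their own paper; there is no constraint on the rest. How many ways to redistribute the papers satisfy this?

2790

Inclusion-exclusion on the 4 forbidden self-matches:
Σ_{j=0}^{4} (-1)^j C(4,j)(7-j)!
= C(4,0)·7! - C(4,1)·6! + C(4,2)·5! - C(4,3)·4! + C(4,4)·3!
= 5040 - 2880 + 720 - 96 + 6
= 2790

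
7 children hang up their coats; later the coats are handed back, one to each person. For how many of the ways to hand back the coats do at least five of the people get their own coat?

22

Sum C(7,i)·!(7-i) for i = 5..7:
  i=5: C(7,5)·!2 = 21·1 = 21
  i=6: C(7,6)·!1 = 7·0 = 0
  i=7: C(7,7)·!0 = 1·1 = 1
Total = 22.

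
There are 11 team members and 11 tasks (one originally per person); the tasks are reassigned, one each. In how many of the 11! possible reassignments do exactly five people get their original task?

Pick the 5 fixed positions: C(11,5) = 462 ways.
The remaining 6 must be deranged: !6 = 265.
Total: 462 × 265 = 122430.

122430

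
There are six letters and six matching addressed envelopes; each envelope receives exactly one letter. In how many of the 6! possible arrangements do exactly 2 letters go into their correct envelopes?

Pick the 2 fixed positions: C(6,2) = 15 ways.
The other 4 form a derangement: !4 = 9.
Total: 15 × 9 = 135.

135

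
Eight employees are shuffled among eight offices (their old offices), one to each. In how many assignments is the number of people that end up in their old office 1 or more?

25487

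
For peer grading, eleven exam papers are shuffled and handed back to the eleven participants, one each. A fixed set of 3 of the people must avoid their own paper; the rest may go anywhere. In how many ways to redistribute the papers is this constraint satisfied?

30078720

Inclusion-exclusion on the 3 forbidden self-matches:
Σ_{j=0}^{3} (-1)^j C(3,j)(11-j)!
= C(3,0)·11! - C(3,1)·10! + C(3,2)·9! - C(3,3)·8!
= 39916800 - 10886400 + 1088640 - 40320
= 30078720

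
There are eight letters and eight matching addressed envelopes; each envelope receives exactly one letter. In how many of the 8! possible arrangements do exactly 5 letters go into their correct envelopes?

Choose which 5 of the 8 are fixed: C(8,5) = 56.
The other 3 form a derangement: !3 = 2.
Total: 56 × 2 = 112.

112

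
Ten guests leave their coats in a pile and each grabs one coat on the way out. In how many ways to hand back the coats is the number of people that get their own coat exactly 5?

Pick the 5 fixed positions: C(10,5) = 252 ways.
The other 5 form a derangement: !5 = 44.
Total: 252 × 44 = 11088.

11088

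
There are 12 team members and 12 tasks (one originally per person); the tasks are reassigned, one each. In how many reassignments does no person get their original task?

!12 is the nearest integer to 12!/e.
12! = 479001600, and 479001600/e ≈ 176214840.93, so !12 = 176214841.

176214841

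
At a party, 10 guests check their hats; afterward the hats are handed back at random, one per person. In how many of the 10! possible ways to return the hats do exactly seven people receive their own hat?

240

Choose which 7 of the 10 are fixed: C(10,7) = 120.
The other 3 form a derangement: !3 = 2.
Total: 120 × 2 = 240.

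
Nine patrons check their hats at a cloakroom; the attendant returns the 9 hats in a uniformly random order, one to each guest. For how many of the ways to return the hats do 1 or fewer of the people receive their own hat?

266993

Sum C(9,i)·!(9-i) for i = 0..1:
  i=0: C(9,0)·!9 = 1·133496 = 133496
  i=1: C(9,1)·!8 = 9·14833 = 133497
Total = 266993.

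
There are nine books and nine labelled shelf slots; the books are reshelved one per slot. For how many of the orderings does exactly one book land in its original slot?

133497

Pick the single fixed position: C(9,1) = 9 ways.
The other 8 form a derangement: !8 = 14833.
Total: 9 × 14833 = 133497.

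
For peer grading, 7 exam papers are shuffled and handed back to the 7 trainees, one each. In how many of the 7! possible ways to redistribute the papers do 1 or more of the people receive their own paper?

3186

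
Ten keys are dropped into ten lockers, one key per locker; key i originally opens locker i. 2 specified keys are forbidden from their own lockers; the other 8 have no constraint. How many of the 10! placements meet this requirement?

Let A_j be the event that the j-th constrained one is fixed. By inclusion-exclusion over the 2 events:
Σ_{j=0}^{2} (-1)^j C(2,j)(10-j)!
= C(2,0)·10! - C(2,1)·9! + C(2,2)·8!
= 3628800 - 725760 + 40320
= 2943360

2943360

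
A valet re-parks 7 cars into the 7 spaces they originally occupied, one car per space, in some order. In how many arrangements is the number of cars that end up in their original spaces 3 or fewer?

4948

Sum C(7,i)·!(7-i) for i = 0..3:
  i=0: C(7,0)·!7 = 1·1854 = 1854
  i=1: C(7,1)·!6 = 7·265 = 1855
  i=2: C(7,2)·!5 = 21·44 = 924
  i=3: C(7,3)·!4 = 35·9 = 315
Total = 4948.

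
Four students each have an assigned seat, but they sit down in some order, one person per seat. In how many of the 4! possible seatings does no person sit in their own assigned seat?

9

!4 = 4! · Σ_{k=0}^{4} (-1)^k/k!
= 4! - 4!/1! + 4!/2! - 4!/3! + 4!/4!
= 24 - 24 + 12 - 4 + 1
= 9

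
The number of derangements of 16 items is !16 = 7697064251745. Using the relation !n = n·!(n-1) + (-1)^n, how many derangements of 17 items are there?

130850092279664

!17 = 17·7697064251745 - 1 = 130850092279664.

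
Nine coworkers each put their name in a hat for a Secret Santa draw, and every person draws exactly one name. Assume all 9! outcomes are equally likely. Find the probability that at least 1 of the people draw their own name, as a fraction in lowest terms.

28673/45360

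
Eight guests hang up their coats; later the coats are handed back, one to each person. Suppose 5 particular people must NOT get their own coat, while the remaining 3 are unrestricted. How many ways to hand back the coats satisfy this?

Let A_j be the event that the j-th constrained one is fixed. By inclusion-exclusion over the 5 events:
Σ_{j=0}^{5} (-1)^j C(5,j)(8-j)!
= C(5,0)·8! - C(5,1)·7! + C(5,2)·6! - C(5,3)·5! + C(5,4)·4! - C(5,5)·3!
= 40320 - 25200 + 7200 - 1200 + 120 - 6
= 21234

21234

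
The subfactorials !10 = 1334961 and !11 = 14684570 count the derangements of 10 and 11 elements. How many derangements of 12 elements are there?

176214841

!12 = (12-1)·(!11 + !10) = 11·(14684570 + 1334961) = 11·16019531 = 176214841.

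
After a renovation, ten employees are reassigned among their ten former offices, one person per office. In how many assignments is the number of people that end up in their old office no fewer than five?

Sum C(10,i)·!(10-i) for i = 5..10:
  i=5: C(10,5)·!5 = 252·44 = 11088
  i=6: C(10,6)·!4 = 210·9 = 1890
  i=7: C(10,7)·!3 = 120·2 = 240
  i=8: C(10,8)·!2 = 45·1 = 45
  i=9: C(10,9)·!1 = 10·0 = 0
  i=10: C(10,10)·!0 = 1·1 = 1
Total = 13264.

13264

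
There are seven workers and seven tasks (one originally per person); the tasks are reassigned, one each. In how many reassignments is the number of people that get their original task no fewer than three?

407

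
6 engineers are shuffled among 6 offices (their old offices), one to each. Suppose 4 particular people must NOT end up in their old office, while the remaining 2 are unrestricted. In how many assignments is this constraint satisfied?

362

Inclusion-exclusion on the 4 forbidden self-matches:
Σ_{j=0}^{4} (-1)^j C(4,j)(6-j)!
= C(4,0)·6! - C(4,1)·5! + C(4,2)·4! - C(4,3)·3! + C(4,4)·2!
= 720 - 480 + 144 - 24 + 2
= 362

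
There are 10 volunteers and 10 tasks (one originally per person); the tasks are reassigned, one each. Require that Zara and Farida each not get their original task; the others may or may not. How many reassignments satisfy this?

2943360

Inclusion-exclusion on the 2 forbidden self-matches:
Σ_{j=0}^{2} (-1)^j C(2,j)(10-j)!
= C(2,0)·10! - C(2,1)·9! + C(2,2)·8!
= 3628800 - 725760 + 40320
= 2943360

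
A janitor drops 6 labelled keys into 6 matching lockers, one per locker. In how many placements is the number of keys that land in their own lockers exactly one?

264

Choose which one of the 6 is fixed: C(6,1) = 6.
The other 5 form a derangement: !5 = 44.
Total: 6 × 44 = 264.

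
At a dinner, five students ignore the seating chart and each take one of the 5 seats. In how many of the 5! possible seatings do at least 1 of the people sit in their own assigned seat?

# with exactly i fixed is C(5,i)·!(5-i); sum over i=1..5:
  i=1: C(5,1)·!4 = 5·9 = 45
  i=2: C(5,2)·!3 = 10·2 = 20
  i=3: C(5,3)·!2 = 10·1 = 10
  i=4: C(5,4)·!1 = 5·0 = 0
  i=5: C(5,5)·!0 = 1·1 = 1
Total = 76.

76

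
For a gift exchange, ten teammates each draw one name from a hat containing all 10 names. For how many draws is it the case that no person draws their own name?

Recurrence: !10 = 10·!9 + (-1)^10.
!10 = 10·133496 + 1 = 1334961

1334961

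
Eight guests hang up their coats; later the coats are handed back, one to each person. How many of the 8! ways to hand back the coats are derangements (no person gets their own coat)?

14833

!8 = 8! · Σ_{k=0}^{8} (-1)^k/k!
= 8! - 8!/1! + 8!/2! - 8!/3! + 8!/4! - 8!/5! + 8!/6! - 8!/7! + 8!/8!
= 40320 - 40320 + 20160 - 6720 + 1680 - 336 + 56 - 8 + 1
= 14833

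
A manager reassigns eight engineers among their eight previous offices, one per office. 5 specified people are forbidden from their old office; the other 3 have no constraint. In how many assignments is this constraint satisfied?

21234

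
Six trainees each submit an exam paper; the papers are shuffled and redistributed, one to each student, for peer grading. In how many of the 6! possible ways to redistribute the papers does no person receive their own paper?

Recurrence: !6 = 5·(!5 + !4).
!6 = 5·(44 + 9) = 5·53 = 265

265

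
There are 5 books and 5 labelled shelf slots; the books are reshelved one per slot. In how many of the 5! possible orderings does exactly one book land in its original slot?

Pick the single fixed position: C(5,1) = 5 ways.
The remaining 4 must be deranged: !4 = 9.
Total: 5 × 9 = 45.

45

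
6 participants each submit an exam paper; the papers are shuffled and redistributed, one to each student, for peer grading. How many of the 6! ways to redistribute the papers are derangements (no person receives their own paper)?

Recurrence: !6 = 5·(!5 + !4).
!6 = 5·(44 + 9) = 5·53 = 265

265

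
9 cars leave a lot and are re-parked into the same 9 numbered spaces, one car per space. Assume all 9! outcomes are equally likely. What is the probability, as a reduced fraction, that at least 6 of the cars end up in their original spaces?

41/72576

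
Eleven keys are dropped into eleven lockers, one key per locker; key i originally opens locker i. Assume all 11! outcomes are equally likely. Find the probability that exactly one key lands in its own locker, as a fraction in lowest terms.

16481/44800

Favorable outcomes: C(11,1)·!10 = 11·1334961 = 14684571.
Total outcomes: 11! = 39916800.
Probability = 14684571/39916800 = 16481/44800.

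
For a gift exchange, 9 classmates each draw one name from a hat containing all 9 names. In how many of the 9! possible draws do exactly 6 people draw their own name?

168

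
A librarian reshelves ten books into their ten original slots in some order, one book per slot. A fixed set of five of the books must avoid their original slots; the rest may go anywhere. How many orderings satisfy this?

Inclusion-exclusion on the 5 forbidden self-matches:
Σ_{j=0}^{5} (-1)^j C(5,j)(10-j)!
= C(5,0)·10! - C(5,1)·9! + C(5,2)·8! - C(5,3)·7! + C(5,4)·6! - C(5,5)·5!
= 3628800 - 1814400 + 403200 - 50400 + 3600 - 120
= 2170680

2170680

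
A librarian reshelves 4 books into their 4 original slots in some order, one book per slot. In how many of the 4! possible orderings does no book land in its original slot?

9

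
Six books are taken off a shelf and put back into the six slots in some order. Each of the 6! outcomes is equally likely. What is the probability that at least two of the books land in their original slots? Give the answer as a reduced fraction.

Favorable outcomes: Σ_{i≥2} C(6,i)·!(6-i) = 15·9 + 20·2 + 15·1 + 6·0 + 1·1 = 191.
Total outcomes: 6! = 720.
Probability = 191/720 = 191/720.

191/720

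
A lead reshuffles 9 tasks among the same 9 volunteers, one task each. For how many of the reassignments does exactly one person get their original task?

133497

Choose which one of the 9 is fixed: C(9,1) = 9.
The remaining 8 must be deranged: !8 = 14833.
Total: 9 × 14833 = 133497.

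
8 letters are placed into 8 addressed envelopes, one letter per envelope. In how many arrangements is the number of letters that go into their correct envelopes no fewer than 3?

Sum C(8,i)·!(8-i) for i = 3..8:
  i=3: C(8,3)·!5 = 56·44 = 2464
  i=4: C(8,4)·!4 = 70·9 = 630
  i=5: C(8,5)·!3 = 56·2 = 112
  i=6: C(8,6)·!2 = 28·1 = 28
  i=7: C(8,7)·!1 = 8·0 = 0
  i=8: C(8,8)·!0 = 1·1 = 1
Total = 3235.

3235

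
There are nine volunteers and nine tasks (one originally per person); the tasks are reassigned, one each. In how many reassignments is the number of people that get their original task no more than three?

355997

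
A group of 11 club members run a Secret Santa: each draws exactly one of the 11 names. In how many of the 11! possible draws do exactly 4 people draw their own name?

611820

Choose which 4 of the 11 are fixed: C(11,4) = 330.
The other 7 form a derangement: !7 = 1854.
Total: 330 × 1854 = 611820.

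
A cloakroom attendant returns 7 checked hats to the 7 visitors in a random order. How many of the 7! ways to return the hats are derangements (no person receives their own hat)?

1854

Recurrence: !7 = 6·(!6 + !5).
!7 = 6·(265 + 44) = 6·309 = 1854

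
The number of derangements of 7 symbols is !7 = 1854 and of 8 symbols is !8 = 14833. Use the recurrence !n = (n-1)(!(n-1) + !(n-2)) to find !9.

!9 = (9-1)·(!8 + !7) = 8·(14833 + 1854) = 8·16687 = 133496.

133496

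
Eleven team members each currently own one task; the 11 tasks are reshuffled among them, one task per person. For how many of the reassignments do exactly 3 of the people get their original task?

2447445

Choose which 3 of the 11 are fixed: C(11,3) = 165.
The remaining 8 must be deranged: !8 = 14833.
Total: 165 × 14833 = 2447445.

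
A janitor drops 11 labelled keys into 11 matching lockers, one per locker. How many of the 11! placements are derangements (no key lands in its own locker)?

14684570

The number of derangements of 11 is !11 = Σ_{k=0}^{11} (-1)^k·11!/k!
= 11! - 11!/1! + 11!/2! - 11!/3! + 11!/4! - 11!/5! + 11!/6! - 11!/7! + 11!/8! - 11!/9! + 11!/10! - 11!/11!
= 39916800 - 39916800 + 19958400 - 6652800 + 1663200 - 332640 + 55440 - 7920 + 990 - 110 + 11 - 1
= 14684570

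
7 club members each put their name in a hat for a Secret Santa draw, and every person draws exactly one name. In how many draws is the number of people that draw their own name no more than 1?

Sum C(7,i)·!(7-i) for i = 0..1:
  i=0: C(7,0)·!7 = 1·1854 = 1854
  i=1: C(7,1)·!6 = 7·265 = 1855
Total = 3709.

3709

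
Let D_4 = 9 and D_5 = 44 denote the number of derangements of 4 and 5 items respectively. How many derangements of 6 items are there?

265

D_6 = (6-1)·(D_5 + D_4) = 5·(44 + 9) = 5·53 = 265.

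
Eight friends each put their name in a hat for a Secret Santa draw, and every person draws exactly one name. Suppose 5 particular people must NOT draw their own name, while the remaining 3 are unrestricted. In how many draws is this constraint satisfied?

21234

Let A_j be the event that the j-th constrained one is fixed. By inclusion-exclusion over the 5 events:
Σ_{j=0}^{5} (-1)^j C(5,j)(8-j)!
= C(5,0)·8! - C(5,1)·7! + C(5,2)·6! - C(5,3)·5! + C(5,4)·4! - C(5,5)·3!
= 40320 - 25200 + 7200 - 1200 + 120 - 6
= 21234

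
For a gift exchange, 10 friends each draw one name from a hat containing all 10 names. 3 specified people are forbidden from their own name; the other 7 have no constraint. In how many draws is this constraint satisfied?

Let A_j be the event that the j-th constrained one is fixed. By inclusion-exclusion over the 3 events:
Σ_{j=0}^{3} (-1)^j C(3,j)(10-j)!
= C(3,0)·10! - C(3,1)·9! + C(3,2)·8! - C(3,3)·7!
= 3628800 - 1088640 + 120960 - 5040
= 2656080

2656080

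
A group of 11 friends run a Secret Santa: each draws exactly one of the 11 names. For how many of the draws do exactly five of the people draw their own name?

122430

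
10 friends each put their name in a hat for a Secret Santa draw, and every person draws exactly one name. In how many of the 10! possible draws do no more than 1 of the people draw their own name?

Sum C(10,i)·!(10-i) for i = 0..1:
  i=0: C(10,0)·!10 = 1·1334961 = 1334961
  i=1: C(10,1)·!9 = 10·133496 = 1334960
Total = 2669921.

2669921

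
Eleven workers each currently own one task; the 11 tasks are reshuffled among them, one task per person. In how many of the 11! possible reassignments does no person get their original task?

!11 = 11! · Σ_{k=0}^{11} (-1)^k/k!
= 11! - 11!/1! + 11!/2! - 11!/3! + 11!/4! - 11!/5! + 11!/6! - 11!/7! + 11!/8! - 11!/9! + 11!/10! - 11!/11!
= 39916800 - 39916800 + 19958400 - 6652800 + 1663200 - 332640 + 55440 - 7920 + 990 - 110 + 11 - 1
= 14684570

14684570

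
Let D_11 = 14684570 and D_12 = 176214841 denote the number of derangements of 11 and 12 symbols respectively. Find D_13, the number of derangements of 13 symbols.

D_13 = (13-1)·(D_12 + D_11) = 12·(176214841 + 14684570) = 12·190899411 = 2290792932.

2290792932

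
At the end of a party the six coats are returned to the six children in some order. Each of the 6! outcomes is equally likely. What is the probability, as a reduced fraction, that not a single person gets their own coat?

53/144

Favorable outcomes: !6 = 265.
Total outcomes: 6! = 720.
Probability = 265/720 = 53/144.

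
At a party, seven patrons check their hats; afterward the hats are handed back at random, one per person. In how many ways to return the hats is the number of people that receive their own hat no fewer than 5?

22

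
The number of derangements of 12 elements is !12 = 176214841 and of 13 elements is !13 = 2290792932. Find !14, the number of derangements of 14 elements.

32071101049

!14 = (14-1)·(!13 + !12) = 13·(2290792932 + 176214841) = 13·2467007773 = 32071101049.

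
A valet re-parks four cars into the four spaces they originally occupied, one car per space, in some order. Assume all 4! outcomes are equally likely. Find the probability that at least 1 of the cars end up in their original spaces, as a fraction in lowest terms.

5/8

Favorable outcomes: Σ_{i≥1} C(4,i)·!(4-i) = 4·2 + 6·1 + 4·0 + 1·1 = 15.
Total outcomes: 4! = 24.
Probability = 15/24 = 5/8.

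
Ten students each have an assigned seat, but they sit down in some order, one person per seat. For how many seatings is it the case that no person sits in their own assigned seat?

1334961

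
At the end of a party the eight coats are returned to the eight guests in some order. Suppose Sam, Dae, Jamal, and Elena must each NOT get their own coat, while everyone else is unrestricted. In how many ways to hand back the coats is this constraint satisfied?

24024

Let A_j be the event that the j-th constrained one is fixed. By inclusion-exclusion over the 4 events:
Σ_{j=0}^{4} (-1)^j C(4,j)(8-j)!
= C(4,0)·8! - C(4,1)·7! + C(4,2)·6! - C(4,3)·5! + C(4,4)·4!
= 40320 - 20160 + 4320 - 480 + 24
= 24024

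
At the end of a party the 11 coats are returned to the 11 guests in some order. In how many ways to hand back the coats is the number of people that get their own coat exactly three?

2447445

Choose which 3 of the 11 are fixed: C(11,3) = 165.
The remaining 8 must be deranged: !8 = 14833.
Total: 165 × 14833 = 2447445.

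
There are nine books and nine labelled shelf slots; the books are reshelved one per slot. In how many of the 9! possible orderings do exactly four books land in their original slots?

Pick the 4 fixed positions: C(9,4) = 126 ways.
The remaining 5 must be deranged: !5 = 44.
Total: 126 × 44 = 5544.

5544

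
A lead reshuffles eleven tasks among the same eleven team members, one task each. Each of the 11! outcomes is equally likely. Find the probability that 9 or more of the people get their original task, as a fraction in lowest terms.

Favorable outcomes: Σ_{i≥9} C(11,i)·!(11-i) = 55·1 + 11·0 + 1·1 = 56.
Total outcomes: 11! = 39916800.
Probability = 56/39916800 = 1/712800.

1/712800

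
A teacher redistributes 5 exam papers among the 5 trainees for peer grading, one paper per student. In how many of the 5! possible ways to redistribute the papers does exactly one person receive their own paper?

45

Pick the single fixed position: C(5,1) = 5 ways.
The remaining 4 must be deranged: !4 = 9.
Total: 5 × 9 = 45.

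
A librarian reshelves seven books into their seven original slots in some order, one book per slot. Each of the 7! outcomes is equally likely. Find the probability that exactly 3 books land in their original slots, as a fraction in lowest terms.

1/16

Favorable outcomes: C(7,3)·!4 = 35·9 = 315.
Total outcomes: 7! = 5040.
Probability = 315/5040 = 1/16.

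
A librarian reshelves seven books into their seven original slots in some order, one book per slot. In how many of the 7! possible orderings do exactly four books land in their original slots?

70

Pick the 4 fixed positions: C(7,4) = 35 ways.
The remaining 3 must be deranged: !3 = 2.
Total: 35 × 2 = 70.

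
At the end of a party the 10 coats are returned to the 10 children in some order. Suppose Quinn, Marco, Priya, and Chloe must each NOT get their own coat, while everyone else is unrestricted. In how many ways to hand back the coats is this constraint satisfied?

Inclusion-exclusion on the 4 forbidden self-matches:
Σ_{j=0}^{4} (-1)^j C(4,j)(10-j)!
= C(4,0)·10! - C(4,1)·9! + C(4,2)·8! - C(4,3)·7! + C(4,4)·6!
= 3628800 - 1451520 + 241920 - 20160 + 720
= 2399760

2399760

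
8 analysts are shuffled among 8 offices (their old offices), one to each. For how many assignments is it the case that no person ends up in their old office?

14833

Recurrence: !8 = 7·(!7 + !6).
!8 = 7·(1854 + 265) = 7·2119 = 14833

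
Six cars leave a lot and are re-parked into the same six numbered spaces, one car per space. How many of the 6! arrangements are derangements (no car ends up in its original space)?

By inclusion-exclusion, !6 = Σ (-1)^k · 6!/k! for k=0..6
= 6! - 6!/1! + 6!/2! - 6!/3! + 6!/4! - 6!/5! + 6!/6!
= 720 - 720 + 360 - 120 + 30 - 6 + 1
= 265

265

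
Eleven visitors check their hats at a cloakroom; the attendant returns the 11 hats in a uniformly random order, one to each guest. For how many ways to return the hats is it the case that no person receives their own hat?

14684570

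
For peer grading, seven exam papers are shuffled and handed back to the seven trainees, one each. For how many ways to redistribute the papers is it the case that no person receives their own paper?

1854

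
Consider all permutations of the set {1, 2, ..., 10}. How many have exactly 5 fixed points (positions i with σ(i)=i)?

11088

Choose which 5 of the 10 are fixed: C(10,5) = 252.
The other 5 form a derangement: !5 = 44.
Total: 252 × 44 = 11088.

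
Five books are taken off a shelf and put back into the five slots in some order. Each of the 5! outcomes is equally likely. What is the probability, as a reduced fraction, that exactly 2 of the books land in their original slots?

1/6

Favorable outcomes: C(5,2)·!3 = 10·2 = 20.
Total outcomes: 5! = 120.
Probability = 20/120 = 1/6.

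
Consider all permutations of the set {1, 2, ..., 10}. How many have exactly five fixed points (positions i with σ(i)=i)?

11088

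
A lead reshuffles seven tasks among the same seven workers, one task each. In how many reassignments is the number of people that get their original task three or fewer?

# with exactly i fixed is C(7,i)·!(7-i); sum over i=0..3:
  i=0: C(7,0)·!7 = 1·1854 = 1854
  i=1: C(7,1)·!6 = 7·265 = 1855
  i=2: C(7,2)·!5 = 21·44 = 924
  i=3: C(7,3)·!4 = 35·9 = 315
Total = 4948.

4948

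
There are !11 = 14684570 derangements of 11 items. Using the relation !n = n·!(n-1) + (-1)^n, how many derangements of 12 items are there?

176214841

!12 = 12·14684570 + 1 = 176214841.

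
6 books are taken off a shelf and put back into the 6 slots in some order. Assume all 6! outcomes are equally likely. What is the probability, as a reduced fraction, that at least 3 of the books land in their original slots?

7/90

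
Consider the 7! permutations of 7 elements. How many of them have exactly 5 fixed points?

21

Pick the 5 fixed positions: C(7,5) = 21 ways.
The other 2 form a derangement: !2 = 1.
Total: 21 × 1 = 21.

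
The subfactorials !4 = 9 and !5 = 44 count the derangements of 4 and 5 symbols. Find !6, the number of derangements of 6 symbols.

!6 = (6-1)·(!5 + !4) = 5·(44 + 9) = 5·53 = 265.

265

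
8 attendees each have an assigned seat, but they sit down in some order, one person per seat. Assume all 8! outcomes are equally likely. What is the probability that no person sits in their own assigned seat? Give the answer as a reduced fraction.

Favorable outcomes: !8 = 14833.
Total outcomes: 8! = 40320.
Probability = 14833/40320 = 2119/5760.

2119/5760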